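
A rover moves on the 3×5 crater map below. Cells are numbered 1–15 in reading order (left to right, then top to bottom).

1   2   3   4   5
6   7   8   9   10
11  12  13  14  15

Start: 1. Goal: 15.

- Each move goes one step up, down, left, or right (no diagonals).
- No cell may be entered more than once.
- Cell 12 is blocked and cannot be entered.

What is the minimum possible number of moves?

The Manhattan distance from 1 to 15 is |1−3| + |1−5| = 6, so at least 6 moves are needed.
A route of 6 moves achieves this: 1 → 6 → 7 → 8 → 13 → 14 → 15.
Since 6 matches the lower bound, it is optimal.

6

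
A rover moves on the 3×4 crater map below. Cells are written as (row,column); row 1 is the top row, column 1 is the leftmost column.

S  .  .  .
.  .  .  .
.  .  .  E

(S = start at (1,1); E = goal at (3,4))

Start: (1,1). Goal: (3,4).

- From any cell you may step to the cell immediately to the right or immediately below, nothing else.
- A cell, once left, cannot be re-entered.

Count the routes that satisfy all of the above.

A right/down-only route from (1,1) to (3,4) makes exactly 2 down-moves and 3 right-moves in some order.
With no other constraints that would be C(5,2) = 10 routes.
That gives 10 routes.

10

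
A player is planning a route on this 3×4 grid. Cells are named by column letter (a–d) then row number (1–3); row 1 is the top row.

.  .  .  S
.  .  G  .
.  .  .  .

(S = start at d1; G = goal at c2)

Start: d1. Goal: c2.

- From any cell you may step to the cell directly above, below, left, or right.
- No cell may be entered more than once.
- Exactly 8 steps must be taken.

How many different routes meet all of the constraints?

Need simple routes of exactly 8 moves from d1 to c2 (Manhattan distance 2, so 3 moves are spent on a detour and 3 undoing it).
Enumerating: d1 d2 d3 c3 b3 b2 b1 c1 c2 | d1 d2 d3 c3 b3 a3 a2 b2 c2 | d1 c1 b1 b2 b3 c3 d3 d2 c2 | d1 c1 b1 b2 a2 a3 b3 c3 c2 | d1 c1 b1 a1 a2 a3 b3 b2 c2 | d1 c1 b1 a1 a2 a3 b3 c3 c2 | d1 c1 b1 a1 a2 b2 b3 c3 c2.
That gives 7 routes.

7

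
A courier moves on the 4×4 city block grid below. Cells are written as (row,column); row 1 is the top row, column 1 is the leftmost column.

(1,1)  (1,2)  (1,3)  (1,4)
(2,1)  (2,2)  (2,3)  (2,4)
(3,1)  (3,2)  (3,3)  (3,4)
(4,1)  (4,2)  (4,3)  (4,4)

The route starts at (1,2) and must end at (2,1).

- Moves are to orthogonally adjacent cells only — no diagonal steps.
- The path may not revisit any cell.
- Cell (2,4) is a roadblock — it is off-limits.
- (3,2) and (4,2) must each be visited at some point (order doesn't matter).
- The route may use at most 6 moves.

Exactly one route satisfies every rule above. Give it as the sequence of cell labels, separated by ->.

The budget equals the shortest possible length, so every move has to be on a shortest route through the required cells.
Route from (1,2): 3× down (reaching (4,2)), left to (4,1), 2× up (reaching (2,1)) — 6 moves in all.
Check: all required cells visited; 6 ≤ 6 moves.

(1,2) -> (2,2) -> (3,2) -> (4,2) -> (4,1) -> (3,1) -> (2,1)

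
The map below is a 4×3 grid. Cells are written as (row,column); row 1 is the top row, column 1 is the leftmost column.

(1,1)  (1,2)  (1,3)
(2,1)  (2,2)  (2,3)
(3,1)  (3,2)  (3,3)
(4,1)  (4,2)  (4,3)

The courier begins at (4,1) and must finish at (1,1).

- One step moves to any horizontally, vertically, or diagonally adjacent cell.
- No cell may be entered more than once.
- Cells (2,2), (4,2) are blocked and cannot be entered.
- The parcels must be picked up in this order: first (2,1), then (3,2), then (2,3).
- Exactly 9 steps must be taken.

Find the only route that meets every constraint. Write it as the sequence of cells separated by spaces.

The waypoints must appear in the order (2,1), (3,2), (2,3), with no cell reused.
Route from (4,1): up 2 to (2,1), down-right 2 to (4,3), up 3 to (1,3), left 2 to (1,1) — 9 moves in all.
Check: order respected ((2,1) at step 2, (3,2) at step 3, (2,3) at step 6); 9 moves as required.

(4,1) (3,1) (2,1) (3,2) (4,3) (3,3) (2,3) (1,3) (1,2) (1,1)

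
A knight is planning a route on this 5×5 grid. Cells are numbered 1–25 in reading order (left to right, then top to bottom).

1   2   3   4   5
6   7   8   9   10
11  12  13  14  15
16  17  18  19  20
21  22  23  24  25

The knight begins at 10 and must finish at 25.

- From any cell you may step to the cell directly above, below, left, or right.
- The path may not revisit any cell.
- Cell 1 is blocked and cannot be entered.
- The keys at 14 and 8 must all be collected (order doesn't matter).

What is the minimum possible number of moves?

Any route passes through 14 and 8 in some order between 10 and 25. Summing Manhattan distances along each leg and taking the cheapest ordering (10 → 8 → 14 → 25) gives a lower bound of 2 + 2 + 3 = 7 moves.
A route of 7 moves achieves this: 10 → 9 → 8 → 13 → 14 → 19 → 24 → 25.
Since 7 matches the lower bound, it is optimal.

7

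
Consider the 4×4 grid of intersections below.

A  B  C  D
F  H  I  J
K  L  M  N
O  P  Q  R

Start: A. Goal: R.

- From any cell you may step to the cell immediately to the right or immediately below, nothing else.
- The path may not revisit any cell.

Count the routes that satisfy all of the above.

20

A right/down-only route from A to R makes exactly 3 down-moves and 3 right-moves in some order.
With no other constraints that would be C(6,3) = 20 routes.
That gives 20 routes.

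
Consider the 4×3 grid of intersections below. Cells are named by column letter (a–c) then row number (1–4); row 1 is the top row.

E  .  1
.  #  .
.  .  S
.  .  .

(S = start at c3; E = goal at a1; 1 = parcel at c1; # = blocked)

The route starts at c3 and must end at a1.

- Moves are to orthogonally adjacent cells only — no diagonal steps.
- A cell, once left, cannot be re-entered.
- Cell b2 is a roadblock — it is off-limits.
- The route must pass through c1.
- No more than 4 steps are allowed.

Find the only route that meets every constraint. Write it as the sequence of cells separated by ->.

The 4-move cap with required stops at c1 leaves no slack for detours.
Route from c3: 2× up (reaching c1), 2× left (reaching a1) — 4 moves in all.
Check: all required cells visited; 4 ≤ 4 moves.

c3 -> c2 -> c1 -> b1 -> a1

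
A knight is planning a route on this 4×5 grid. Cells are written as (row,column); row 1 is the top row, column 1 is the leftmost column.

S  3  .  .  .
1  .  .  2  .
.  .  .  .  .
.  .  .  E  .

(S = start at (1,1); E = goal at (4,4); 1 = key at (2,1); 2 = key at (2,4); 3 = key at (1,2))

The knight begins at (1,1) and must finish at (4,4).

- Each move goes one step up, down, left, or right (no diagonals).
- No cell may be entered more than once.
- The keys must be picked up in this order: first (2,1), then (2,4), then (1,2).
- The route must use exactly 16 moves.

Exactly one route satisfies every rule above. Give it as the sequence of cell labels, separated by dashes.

The waypoints must appear in the order (2,1), (2,4), (1,2), with no cell reused.
Route from (1,1): down 2 to (3,1), right 3 to (3,4), up 1 to (2,4), left 2 to (2,2), up 1 to (1,2), right 3 to (1,5), down 3 to (4,5), left 1 to (4,4) — 16 moves in all.
Check: order respected (1 at step 1, 2 at step 6, 3 at step 9); 16 moves as required.

(1,1) - (2,1) - (3,1) - (3,2) - (3,3) - (3,4) - (2,4) - (2,3) - (2,2) - (1,2) - (1,3) - (1,4) - (1,5) - (2,5) - (3,5) - (4,5) - (4,4)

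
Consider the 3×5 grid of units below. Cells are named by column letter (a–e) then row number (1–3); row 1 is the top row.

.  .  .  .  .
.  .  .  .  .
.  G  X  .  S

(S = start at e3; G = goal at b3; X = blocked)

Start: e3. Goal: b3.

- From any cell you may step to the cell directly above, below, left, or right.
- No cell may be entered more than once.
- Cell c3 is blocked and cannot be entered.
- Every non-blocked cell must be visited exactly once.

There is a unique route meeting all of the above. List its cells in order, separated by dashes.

e3 - d3 - d2 - e2 - e1 - d1 - c1 - c2 - b2 - b1 - a1 - a2 - a3 - b3

Need to visit all 14 open cells exactly once, starting at e3 and ending at b3.
Cell a3 has only two open neighbours (a2 and b3), so the path must pass straight through it: one of those is the cell it's entered from and the other is where it exits.
Route from e3: left to d3, up to d2, right to e2, up to e1, 2× left (reaching c1), down to c2, left to b2, up to b1, left to a1, 2× down (reaching a3), right to b3 — 13 moves in all.
Check: all 14 open cells covered.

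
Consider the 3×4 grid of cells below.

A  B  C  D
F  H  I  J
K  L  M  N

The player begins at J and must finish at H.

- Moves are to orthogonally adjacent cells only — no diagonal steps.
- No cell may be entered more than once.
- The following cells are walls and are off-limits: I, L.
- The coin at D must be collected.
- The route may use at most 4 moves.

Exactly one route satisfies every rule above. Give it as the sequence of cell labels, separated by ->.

The 4-move cap with required stops at D leaves no slack for detours.
Route from J: up 1 to D, left 2 to B, down 1 to H — 4 moves in all.
Check: all required cells visited; 4 ≤ 4 moves.

J -> D -> C -> B -> H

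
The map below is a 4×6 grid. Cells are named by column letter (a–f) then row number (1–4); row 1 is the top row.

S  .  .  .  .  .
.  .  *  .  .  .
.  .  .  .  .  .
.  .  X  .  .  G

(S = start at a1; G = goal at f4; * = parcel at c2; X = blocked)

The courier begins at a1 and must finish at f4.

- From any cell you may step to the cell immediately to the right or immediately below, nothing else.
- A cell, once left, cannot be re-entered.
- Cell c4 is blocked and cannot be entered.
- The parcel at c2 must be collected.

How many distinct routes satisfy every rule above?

27

A right/down-only route from a1 to f4 makes exactly 3 down-moves and 5 right-moves in some order.
With no other constraints that would be C(8,3) = 56 routes.
Split at c2 and multiply the segment counts (each segment already excludes blocked cells): a1→c2: 3; c2→f4: 9; product = 27.
That gives 27 routes.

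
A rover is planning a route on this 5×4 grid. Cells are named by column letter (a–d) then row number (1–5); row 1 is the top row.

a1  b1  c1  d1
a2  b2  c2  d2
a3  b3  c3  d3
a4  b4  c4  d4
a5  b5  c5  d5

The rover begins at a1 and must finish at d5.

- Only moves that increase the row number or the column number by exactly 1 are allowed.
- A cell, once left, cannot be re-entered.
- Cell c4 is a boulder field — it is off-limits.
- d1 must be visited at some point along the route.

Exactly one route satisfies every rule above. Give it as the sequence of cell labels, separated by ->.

a1 -> b1 -> c1 -> d1 -> d2 -> d3 -> d4 -> d5

Moves only go right or down, so the column and row indices never decrease.
Route from a1: 3× right (reaching d1), 4× down (reaching d5) — 7 moves in all.
Check: all required cells visited.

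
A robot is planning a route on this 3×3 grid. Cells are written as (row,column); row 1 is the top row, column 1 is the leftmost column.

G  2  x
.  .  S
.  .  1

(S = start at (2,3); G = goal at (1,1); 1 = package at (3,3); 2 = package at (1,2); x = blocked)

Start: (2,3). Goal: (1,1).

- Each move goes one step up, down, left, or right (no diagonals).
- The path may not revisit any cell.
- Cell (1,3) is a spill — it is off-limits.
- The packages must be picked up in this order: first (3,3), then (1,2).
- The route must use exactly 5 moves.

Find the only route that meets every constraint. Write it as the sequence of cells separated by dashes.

The waypoints must appear in the order (3,3), (1,2), with no cell reused.
Route from (2,3): down 1 to (3,3), left 1 to (3,2), up 2 to (1,2), left 1 to (1,1) — 5 moves in all.
Check: order respected (1 at step 1, 2 at step 4); 5 moves as required.

(2,3) - (3,3) - (3,2) - (2,2) - (1,2) - (1,1)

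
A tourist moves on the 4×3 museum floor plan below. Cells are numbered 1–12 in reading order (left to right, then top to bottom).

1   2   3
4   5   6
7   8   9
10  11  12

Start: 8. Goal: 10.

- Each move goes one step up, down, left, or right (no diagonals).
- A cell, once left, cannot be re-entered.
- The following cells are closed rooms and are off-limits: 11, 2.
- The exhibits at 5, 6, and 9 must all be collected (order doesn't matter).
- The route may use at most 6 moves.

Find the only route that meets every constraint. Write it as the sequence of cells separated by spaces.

8 9 6 5 4 7 10

Any route must reach 5, 6, and 9 and still end at 10 within 6 moves, so the order of the required stops is forced.
Route from 8: right to 9, up to 6, 2× left (reaching 4), 2× down (reaching 10) — 6 moves in all.
Check: all required cells visited; 6 ≤ 6 moves.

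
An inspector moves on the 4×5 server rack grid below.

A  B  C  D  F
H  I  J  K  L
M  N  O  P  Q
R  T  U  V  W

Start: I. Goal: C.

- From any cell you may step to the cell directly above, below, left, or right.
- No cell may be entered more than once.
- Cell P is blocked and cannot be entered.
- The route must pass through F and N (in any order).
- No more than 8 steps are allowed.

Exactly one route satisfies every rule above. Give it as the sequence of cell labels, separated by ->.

I -> N -> O -> J -> K -> L -> F -> D -> C

Any route must reach F and N and still end at C within 8 moves, so the order of the required stops is forced.
Route from I: down 1 to N, right 1 to O, up 1 to J, right 2 to L, up 1 to F, left 2 to C — 8 moves in all.
Check: all required cells visited; 8 ≤ 8 moves.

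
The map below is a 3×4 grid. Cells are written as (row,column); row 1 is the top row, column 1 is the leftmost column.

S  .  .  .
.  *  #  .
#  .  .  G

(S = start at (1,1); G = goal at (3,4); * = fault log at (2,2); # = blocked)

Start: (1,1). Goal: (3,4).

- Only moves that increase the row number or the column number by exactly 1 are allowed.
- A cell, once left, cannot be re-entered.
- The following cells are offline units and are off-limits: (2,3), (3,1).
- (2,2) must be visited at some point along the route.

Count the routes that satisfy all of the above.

2

A right/down-only route from (1,1) to (3,4) makes exactly 2 down-moves and 3 right-moves in some order.
With no other constraints that would be C(5,2) = 10 routes.
Split at (2,2) and multiply the segment counts (each segment already excludes blocked cells): (1,1)→(2,2): 2; (2,2)→(3,4): 1; product = 2.
That gives 2 routes.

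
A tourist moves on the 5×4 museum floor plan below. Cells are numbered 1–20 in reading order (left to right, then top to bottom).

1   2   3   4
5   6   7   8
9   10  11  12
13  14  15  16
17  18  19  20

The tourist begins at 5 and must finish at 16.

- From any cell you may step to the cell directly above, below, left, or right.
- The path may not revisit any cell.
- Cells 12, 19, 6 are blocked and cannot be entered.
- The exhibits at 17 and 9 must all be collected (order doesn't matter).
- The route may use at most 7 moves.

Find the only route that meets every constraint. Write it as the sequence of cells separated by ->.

5 -> 9 -> 13 -> 17 -> 18 -> 14 -> 15 -> 16

The 7-move cap with required stops at 17, 9 leaves no slack for detours.
Route from 5: down 3 to 17, right 1 to 18, up 1 to 14, right 2 to 16 — 7 moves in all.
Check: all required cells visited; 7 ≤ 7 moves.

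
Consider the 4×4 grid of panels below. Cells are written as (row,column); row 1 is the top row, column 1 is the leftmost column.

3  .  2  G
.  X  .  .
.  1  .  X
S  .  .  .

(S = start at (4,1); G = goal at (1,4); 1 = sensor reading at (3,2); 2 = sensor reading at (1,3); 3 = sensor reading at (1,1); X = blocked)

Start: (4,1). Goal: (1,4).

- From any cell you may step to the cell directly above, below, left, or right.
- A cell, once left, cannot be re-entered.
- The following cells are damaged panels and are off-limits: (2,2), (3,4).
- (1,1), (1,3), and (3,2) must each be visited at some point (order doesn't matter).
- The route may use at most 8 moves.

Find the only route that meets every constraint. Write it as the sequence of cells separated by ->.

(4,1) -> (4,2) -> (3,2) -> (3,1) -> (2,1) -> (1,1) -> (1,2) -> (1,3) -> (1,4)

Any route must reach (1,1), (1,3), and (3,2) and still end at (1,4) within 8 moves, so the order of the required stops is forced.
Route from (4,1): right to (4,2), up to (3,2), left to (3,1), 2× up (reaching (1,1)), 3× right (reaching (1,4)) — 8 moves in all.
Check: all required cells visited; 8 ≤ 8 moves.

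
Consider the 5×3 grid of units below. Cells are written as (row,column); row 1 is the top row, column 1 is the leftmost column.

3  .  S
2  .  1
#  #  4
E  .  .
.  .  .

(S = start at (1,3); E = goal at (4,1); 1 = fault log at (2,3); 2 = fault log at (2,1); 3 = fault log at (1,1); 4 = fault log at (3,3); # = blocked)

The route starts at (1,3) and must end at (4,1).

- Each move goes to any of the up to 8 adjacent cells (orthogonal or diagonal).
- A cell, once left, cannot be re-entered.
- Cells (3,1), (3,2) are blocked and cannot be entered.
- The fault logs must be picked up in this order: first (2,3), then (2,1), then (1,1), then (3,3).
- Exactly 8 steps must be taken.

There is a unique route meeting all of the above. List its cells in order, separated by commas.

(1,3), (2,3), (1,2), (2,1), (1,1), (2,2), (3,3), (4,2), (4,1)

The waypoints must appear in the order (2,3), (2,1), (1,1), (3,3), with no cell reused.
Route from (1,3): down to (2,3), up-left to (1,2), down-left to (2,1), up to (1,1), 2× down-right (reaching (3,3)), down-left to (4,2), left to (4,1) — 8 moves in all.
Check: order respected (1 at step 1, 2 at step 3, 3 at step 4, 4 at step 6); 8 moves as required.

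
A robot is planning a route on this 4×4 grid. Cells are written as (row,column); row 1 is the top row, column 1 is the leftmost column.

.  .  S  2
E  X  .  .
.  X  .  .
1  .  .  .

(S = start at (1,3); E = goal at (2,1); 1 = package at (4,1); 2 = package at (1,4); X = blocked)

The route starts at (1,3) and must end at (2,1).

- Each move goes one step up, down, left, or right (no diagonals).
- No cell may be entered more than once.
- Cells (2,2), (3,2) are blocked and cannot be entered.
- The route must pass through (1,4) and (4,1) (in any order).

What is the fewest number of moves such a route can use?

Any route passes through (1,4) and (4,1) in some order between (1,3) and (2,1). Summing Manhattan distances along each leg and taking the cheapest ordering ((1,3) → (1,4) → (4,1) → (2,1)) gives a lower bound of 1 + 6 + 2 = 9 moves.
A route of 9 moves achieves this: (1,3) → (1,4) → (2,4) → (3,4) → (4,4) → (4,3) → (4,2) → (4,1) → (3,1) → (2,1).
Since 9 matches the lower bound, it is optimal.

9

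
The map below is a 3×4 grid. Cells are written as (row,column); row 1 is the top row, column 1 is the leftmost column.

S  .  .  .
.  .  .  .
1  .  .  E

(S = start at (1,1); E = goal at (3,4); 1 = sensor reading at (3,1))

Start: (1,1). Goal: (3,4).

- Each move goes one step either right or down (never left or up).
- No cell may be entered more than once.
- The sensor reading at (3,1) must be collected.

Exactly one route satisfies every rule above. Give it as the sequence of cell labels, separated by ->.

Moves only go right or down, so the column and row indices never decrease.
Route from (1,1): down 2 to (3,1), right 3 to (3,4) — 5 moves in all.
Check: all required cells visited.

(1,1) -> (2,1) -> (3,1) -> (3,2) -> (3,3) -> (3,4)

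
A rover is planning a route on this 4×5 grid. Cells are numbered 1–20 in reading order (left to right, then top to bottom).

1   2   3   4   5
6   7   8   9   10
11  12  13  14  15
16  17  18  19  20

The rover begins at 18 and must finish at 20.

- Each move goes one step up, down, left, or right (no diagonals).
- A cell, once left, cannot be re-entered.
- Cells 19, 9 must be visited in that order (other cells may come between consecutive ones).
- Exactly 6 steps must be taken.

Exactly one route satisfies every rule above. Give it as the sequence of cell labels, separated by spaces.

The waypoints must appear in the order 19, 9, with no cell reused.
Route from 18: right 1 to 19, up 2 to 9, right 1 to 10, down 2 to 20 — 6 moves in all.
Check: order respected (19 at step 1, 9 at step 3); 6 moves as required.

18 19 14 9 10 15 20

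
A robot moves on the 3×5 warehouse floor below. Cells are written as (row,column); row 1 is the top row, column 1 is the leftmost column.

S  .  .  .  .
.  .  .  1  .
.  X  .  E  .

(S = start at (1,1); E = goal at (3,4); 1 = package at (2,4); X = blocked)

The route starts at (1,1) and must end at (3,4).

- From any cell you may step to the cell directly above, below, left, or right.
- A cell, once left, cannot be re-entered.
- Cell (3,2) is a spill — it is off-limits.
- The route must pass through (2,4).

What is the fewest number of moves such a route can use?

5

Any route passes through (2,4) somewhere between (1,1) and (3,4). Summing Manhattan distances along the two legs ((1,1) → (2,4) → (3,4)) gives a lower bound of 4 + 1 = 5 moves.
A route of 5 moves achieves this: (1,1) → (2,1) → (2,2) → (2,3) → (2,4) → (3,4).
Since 5 matches the lower bound, it is optimal.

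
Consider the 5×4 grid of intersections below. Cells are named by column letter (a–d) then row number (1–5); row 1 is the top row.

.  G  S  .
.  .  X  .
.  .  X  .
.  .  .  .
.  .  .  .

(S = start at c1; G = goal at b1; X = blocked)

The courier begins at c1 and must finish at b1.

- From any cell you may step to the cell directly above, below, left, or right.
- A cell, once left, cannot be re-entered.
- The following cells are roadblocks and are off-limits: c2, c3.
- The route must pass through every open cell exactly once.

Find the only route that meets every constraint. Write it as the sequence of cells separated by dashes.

c1 - d1 - d2 - d3 - d4 - d5 - c5 - c4 - b4 - b5 - a5 - a4 - a3 - b3 - b2 - a2 - a1 - b1

Need to visit all 18 open cells exactly once, starting at c1 and ending at b1.
Cell d1 has only two open neighbours (d2 and c1), so the path must pass straight through it: one of those is the cell it's entered from and the other is where it exits.
Route from c1: right to d1, 4× down (reaching d5), left to c5, up to c4, left to b4, down to b5, left to a5, 2× up (reaching a3), right to b3, up to b2, left to a2, up to a1, right to b1 — 17 moves in all.
Check: all 18 open cells covered.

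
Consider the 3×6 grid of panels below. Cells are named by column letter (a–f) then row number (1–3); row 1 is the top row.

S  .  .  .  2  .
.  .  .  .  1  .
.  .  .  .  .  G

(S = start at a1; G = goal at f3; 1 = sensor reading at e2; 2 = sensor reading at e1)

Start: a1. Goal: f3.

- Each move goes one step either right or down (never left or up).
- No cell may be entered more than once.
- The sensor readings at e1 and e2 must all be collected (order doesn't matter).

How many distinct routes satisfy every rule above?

A right/down-only route from a1 to f3 makes exactly 2 down-moves and 5 right-moves in some order.
With no other constraints that would be C(7,2) = 21 routes.
A monotone route can only reach the required cells in the order e1, e2, so split there and multiply the segment counts: a1→e1: 1; e1→e2: 1; e2→f3: 2; product = 2.
That gives 2 routes.

2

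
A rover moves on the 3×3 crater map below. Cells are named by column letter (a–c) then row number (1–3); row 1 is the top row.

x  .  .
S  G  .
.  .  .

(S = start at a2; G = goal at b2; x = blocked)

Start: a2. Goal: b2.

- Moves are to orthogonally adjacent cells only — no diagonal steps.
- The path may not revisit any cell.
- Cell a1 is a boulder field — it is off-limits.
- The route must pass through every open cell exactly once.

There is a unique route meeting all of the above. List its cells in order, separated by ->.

Need to visit all 8 open cells exactly once, starting at a2 and ending at b2.
Cell c3 has only two open neighbours (c2 and b3), so the path must pass straight through it: one of those is the cell it's entered from and the other is where it exits.
Route from a2: down to a3, 2× right (reaching c3), 2× up (reaching c1), left to b1, down to b2 — 7 moves in all.
Check: all 8 open cells covered.

a2 -> a3 -> b3 -> c3 -> c2 -> c1 -> b1 -> b2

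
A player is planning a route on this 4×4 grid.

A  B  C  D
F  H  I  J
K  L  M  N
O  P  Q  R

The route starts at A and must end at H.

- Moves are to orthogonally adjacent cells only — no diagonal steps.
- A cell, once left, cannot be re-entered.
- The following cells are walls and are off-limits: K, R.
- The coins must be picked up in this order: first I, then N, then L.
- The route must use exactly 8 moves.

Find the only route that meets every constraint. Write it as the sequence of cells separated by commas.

A, B, C, I, J, N, M, L, H

The waypoints must appear in the order I, N, L, with no cell reused.
Route from A: right 2 to C, down 1 to I, right 1 to J, down 1 to N, left 2 to L, up 1 to H — 8 moves in all.
Check: order respected (I at step 3, N at step 5, L at step 7); 8 moves as required.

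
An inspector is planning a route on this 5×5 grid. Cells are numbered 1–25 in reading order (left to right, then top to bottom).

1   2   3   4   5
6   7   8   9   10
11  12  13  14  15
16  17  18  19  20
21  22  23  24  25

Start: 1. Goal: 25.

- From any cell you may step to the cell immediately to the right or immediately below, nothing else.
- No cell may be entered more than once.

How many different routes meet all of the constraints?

70

A right/down-only route from 1 to 25 makes exactly 4 down-moves and 4 right-moves in some order.
With no other constraints that would be C(8,4) = 70 routes.
That gives 70 routes.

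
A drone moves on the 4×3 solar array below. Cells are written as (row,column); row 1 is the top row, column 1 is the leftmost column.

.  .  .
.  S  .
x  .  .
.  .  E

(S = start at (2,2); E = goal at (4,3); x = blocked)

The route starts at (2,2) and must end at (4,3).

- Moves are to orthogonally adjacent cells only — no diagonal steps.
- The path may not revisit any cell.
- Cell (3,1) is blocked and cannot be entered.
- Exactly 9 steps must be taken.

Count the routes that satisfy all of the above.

Need simple routes of exactly 9 moves from (2,2) to (4,3) (Manhattan distance 3, so 3 moves are spent on a detour and 3 undoing it).
Enumerating: (2,2) (2,1) (1,1) (1,2) (1,3) (2,3) (3,3) (3,2) (4,2) (4,3).
That gives 1 route.

1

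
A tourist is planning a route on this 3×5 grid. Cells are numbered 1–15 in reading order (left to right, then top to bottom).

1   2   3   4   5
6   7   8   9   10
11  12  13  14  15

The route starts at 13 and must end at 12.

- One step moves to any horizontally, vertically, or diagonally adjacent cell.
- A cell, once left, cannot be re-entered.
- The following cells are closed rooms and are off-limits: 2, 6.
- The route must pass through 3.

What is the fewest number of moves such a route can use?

Any route passes through 3 somewhere between 13 and 12. Summing Chebyshev distances along the two legs (13 → 3 → 12) gives a lower bound of 2 + 2 = 4 moves.
A route of 4 moves achieves this: 13 → 7 → 3 → 8 → 12.
Since 4 matches the lower bound, it is optimal.

4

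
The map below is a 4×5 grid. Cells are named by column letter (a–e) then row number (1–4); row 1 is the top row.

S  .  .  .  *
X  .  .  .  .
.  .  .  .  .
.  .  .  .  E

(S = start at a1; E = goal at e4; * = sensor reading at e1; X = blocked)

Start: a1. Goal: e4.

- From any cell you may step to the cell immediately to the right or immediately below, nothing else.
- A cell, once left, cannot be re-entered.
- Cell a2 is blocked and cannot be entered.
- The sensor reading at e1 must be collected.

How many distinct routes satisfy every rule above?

1

A right/down-only route from a1 to e4 makes exactly 3 down-moves and 4 right-moves in some order.
With no other constraints that would be C(7,3) = 35 routes.
Split at e1 and multiply the segment counts (each segment already excludes blocked cells): a1→e1: 1; e1→e4: 1; product = 1.
That gives 1 route.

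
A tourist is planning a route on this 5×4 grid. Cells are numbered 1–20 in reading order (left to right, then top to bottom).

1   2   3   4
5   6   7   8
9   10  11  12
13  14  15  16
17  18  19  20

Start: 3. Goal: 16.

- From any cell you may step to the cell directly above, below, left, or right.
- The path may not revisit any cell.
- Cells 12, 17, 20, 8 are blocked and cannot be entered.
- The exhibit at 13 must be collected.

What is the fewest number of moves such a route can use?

8

Any route passes through 13 somewhere between 3 and 16. Summing Manhattan distances along the two legs (3 → 13 → 16) gives a lower bound of 5 + 3 = 8 moves.
A route of 8 moves achieves this: 3 → 7 → 11 → 10 → 9 → 13 → 14 → 15 → 16.
Since 8 matches the lower bound, it is optimal.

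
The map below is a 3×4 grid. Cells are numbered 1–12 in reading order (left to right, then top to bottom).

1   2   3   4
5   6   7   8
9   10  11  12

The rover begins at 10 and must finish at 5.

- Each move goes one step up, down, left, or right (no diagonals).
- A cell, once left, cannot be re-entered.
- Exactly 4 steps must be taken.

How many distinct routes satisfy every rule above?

2

Need simple routes of exactly 4 moves from 10 to 5 (Manhattan distance 2, so 1 moves are spent on a detour and 1 undoing it).
Enumerating: 10 6 2 1 5 | 10 11 7 6 5.
That gives 2 routes.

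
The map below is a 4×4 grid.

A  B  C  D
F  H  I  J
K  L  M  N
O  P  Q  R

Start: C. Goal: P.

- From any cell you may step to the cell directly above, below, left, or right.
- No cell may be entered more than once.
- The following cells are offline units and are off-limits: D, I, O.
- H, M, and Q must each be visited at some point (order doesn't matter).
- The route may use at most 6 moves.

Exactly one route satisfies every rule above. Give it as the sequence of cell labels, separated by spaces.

C B H L M Q P

The budget equals the shortest possible length, so every move has to be on a shortest route through the required cells.
Route from C: left 1 to B, down 2 to L, right 1 to M, down 1 to Q, left 1 to P — 6 moves in all.
Check: all required cells visited; 6 ≤ 6 moves.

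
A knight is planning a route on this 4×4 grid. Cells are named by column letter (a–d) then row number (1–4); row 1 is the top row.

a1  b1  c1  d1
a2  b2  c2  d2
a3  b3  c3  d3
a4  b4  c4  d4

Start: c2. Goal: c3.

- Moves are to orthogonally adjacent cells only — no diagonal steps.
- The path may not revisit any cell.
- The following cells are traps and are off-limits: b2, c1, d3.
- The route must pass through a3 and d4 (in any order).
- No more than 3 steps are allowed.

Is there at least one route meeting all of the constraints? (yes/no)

d4 must be visited but has only one open neighbour (c4), and it is neither the start nor the goal — the route would have to enter and leave through c4, re-entering it.

no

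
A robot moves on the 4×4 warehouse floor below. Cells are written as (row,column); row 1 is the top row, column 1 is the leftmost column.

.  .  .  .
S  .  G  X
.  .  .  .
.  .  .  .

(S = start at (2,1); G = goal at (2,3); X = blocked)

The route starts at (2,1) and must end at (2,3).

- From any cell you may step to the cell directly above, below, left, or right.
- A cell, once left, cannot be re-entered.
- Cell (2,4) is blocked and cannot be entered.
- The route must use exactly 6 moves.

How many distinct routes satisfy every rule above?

7

Need simple routes of exactly 6 moves from (2,1) to (2,3) (Manhattan distance 2, so 2 moves are spent on a detour and 2 undoing it).
Enumerating: (2,1) (1,1) (1,2) (2,2) (3,2) (3,3) (2,3) | (2,1) (3,1) (4,1) (4,2) (3,2) (2,2) (2,3) | (2,1) (3,1) (4,1) (4,2) (3,2) (3,3) (2,3) | (2,1) (3,1) (4,1) (4,2) (4,3) (3,3) (2,3) | (2,1) (3,1) (3,2) (2,2) (1,2) (1,3) (2,3) | (2,1) (3,1) (3,2) (4,2) (4,3) (3,3) (2,3) | (2,1) (2,2) (3,2) (4,2) (4,3) (3,3) (2,3).
That gives 7 routes.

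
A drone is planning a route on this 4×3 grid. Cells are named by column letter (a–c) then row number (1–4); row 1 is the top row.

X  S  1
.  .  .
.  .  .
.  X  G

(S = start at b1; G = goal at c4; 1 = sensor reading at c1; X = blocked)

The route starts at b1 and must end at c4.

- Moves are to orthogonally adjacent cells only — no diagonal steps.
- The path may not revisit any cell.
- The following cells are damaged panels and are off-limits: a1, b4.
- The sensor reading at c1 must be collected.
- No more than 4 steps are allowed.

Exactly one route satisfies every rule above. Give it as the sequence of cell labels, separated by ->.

b1 -> c1 -> c2 -> c3 -> c4

The budget equals the shortest possible length, so every move has to be on a shortest route through the required cells.
Route from b1: right 1 to c1, down 3 to c4 — 4 moves in all.
Check: all required cells visited; 4 ≤ 4 moves.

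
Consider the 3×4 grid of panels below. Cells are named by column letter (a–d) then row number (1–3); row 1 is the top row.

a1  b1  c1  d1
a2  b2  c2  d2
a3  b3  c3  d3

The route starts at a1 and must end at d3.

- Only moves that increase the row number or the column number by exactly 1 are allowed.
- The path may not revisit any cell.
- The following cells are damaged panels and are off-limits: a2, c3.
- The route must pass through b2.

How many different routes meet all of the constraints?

A right/down-only route from a1 to d3 makes exactly 2 down-moves and 3 right-moves in some order.
With no other constraints that would be C(5,2) = 10 routes.
Split at b2 and multiply the segment counts (each segment already excludes blocked cells): a1→b2: 1; b2→d3: 1; product = 1.
That gives 1 route.

1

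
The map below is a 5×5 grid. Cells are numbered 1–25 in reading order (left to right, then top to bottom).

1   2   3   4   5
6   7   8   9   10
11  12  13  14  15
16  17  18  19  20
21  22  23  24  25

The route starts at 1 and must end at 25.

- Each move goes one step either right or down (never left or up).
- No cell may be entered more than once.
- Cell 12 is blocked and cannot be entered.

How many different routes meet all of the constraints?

A right/down-only route from 1 to 25 makes exactly 4 down-moves and 4 right-moves in some order.
With no other constraints that would be C(8,4) = 70 routes.
Subtract routes through each blocked cell (inclusion–exclusion for overlaps): − through 12: 30 → 40.
That gives 40 routes.

40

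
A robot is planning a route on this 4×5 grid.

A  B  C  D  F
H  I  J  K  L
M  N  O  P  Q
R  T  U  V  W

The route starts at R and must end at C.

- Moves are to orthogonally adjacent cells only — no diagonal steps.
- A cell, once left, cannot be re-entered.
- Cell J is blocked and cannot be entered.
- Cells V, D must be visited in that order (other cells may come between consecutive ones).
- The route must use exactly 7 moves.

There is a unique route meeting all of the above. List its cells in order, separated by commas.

R, T, U, V, P, K, D, C

The waypoints must appear in the order V, D, with no cell reused.
Route from R: right 3 to V, up 3 to D, left 1 to C — 7 moves in all.
Check: order respected (V at step 3, D at step 6); 7 moves as required.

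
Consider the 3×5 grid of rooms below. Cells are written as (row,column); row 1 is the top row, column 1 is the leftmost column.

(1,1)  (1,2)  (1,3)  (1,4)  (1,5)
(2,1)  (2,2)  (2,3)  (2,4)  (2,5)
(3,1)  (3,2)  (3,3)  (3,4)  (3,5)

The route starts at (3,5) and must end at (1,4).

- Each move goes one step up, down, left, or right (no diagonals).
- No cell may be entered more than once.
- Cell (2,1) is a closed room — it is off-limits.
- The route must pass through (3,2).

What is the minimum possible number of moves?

Any route passes through (3,2) somewhere between (3,5) and (1,4). Summing Manhattan distances along the two legs ((3,5) → (3,2) → (1,4)) gives a lower bound of 3 + 4 = 7 moves.
A route of 7 moves achieves this: (3,5) → (3,4) → (3,3) → (3,2) → (2,2) → (1,2) → (1,3) → (1,4).
Since 7 matches the lower bound, it is optimal.

7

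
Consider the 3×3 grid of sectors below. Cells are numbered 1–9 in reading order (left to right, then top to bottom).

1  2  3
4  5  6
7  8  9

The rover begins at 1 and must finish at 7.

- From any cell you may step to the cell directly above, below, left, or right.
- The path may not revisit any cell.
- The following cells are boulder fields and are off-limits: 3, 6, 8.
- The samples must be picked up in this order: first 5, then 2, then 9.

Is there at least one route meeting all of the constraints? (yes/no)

The blocked cells wall 9 off from 1 completely — no sequence of moves reaches it at all, so no route can satisfy the rules.

no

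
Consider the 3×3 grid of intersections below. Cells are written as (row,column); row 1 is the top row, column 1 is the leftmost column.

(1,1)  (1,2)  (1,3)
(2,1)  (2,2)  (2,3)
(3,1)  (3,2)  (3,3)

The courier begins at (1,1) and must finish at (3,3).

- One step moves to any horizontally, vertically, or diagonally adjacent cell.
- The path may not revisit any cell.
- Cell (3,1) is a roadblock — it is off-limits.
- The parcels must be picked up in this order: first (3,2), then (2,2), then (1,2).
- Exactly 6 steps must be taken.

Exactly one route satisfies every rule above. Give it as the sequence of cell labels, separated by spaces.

(1,1) (2,1) (3,2) (2,2) (1,2) (2,3) (3,3)

The waypoints must appear in the order (3,2), (2,2), (1,2), with no cell reused.
Route from (1,1): down 1 to (2,1), down-right 1 to (3,2), up 2 to (1,2), down-right 1 to (2,3), down 1 to (3,3) — 6 moves in all.
Check: order respected ((3,2) at step 2, (2,2) at step 3, (1,2) at step 4); 6 moves as required.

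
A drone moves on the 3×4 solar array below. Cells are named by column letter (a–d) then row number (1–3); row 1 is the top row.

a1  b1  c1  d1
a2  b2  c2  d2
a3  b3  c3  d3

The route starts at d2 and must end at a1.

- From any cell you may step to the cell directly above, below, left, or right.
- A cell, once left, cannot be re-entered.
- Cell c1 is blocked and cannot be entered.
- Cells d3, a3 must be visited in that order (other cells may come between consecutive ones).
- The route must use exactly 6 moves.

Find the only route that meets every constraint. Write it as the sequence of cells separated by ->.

d2 -> d3 -> c3 -> b3 -> a3 -> a2 -> a1

The waypoints must appear in the order d3, a3, with no cell reused.
Route from d2: down to d3, 3× left (reaching a3), 2× up (reaching a1) — 6 moves in all.
Check: order respected (d3 at step 1, a3 at step 4); 6 moves as required.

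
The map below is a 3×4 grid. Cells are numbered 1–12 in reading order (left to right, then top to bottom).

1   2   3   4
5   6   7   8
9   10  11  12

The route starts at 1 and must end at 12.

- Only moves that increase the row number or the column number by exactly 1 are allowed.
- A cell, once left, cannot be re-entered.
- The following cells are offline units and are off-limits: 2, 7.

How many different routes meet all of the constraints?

A right/down-only route from 1 to 12 makes exactly 2 down-moves and 3 right-moves in some order.
With no other constraints that would be C(5,2) = 10 routes.
Subtract routes through each blocked cell (inclusion–exclusion for overlaps): − through 2: 6 − through 7: 6 + through 2&7: 4 → 2.
That gives 2 routes.

2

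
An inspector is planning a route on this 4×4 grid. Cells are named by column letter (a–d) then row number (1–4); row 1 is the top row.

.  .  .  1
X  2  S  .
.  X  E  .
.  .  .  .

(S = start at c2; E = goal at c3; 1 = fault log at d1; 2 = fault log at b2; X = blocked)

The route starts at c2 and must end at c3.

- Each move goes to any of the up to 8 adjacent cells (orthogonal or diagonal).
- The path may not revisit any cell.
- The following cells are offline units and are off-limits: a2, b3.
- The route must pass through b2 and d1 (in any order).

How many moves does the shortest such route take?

4

Any route passes through b2 and d1 in some order between c2 and c3. Summing Chebyshev distances along each leg and taking the cheapest ordering (c2 → d1 → b2 → c3) gives a lower bound of 1 + 2 + 1 = 4 moves.
A route of 4 moves achieves this: c2 → d1 → c1 → b2 → c3.
Since 4 matches the lower bound, it is optimal.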